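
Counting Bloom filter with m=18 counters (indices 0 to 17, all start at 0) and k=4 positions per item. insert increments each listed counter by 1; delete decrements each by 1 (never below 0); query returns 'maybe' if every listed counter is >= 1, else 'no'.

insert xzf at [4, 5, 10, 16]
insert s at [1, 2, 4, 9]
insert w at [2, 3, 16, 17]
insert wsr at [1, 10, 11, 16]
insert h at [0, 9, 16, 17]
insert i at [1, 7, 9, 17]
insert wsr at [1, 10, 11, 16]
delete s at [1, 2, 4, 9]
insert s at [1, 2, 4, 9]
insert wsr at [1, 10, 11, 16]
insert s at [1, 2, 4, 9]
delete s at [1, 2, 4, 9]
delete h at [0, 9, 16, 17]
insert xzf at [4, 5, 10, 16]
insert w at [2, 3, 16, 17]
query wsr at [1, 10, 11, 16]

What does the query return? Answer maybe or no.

Step 1: insert xzf at [4, 5, 10, 16] -> counters=[0,0,0,0,1,1,0,0,0,0,1,0,0,0,0,0,1,0]
Step 2: insert s at [1, 2, 4, 9] -> counters=[0,1,1,0,2,1,0,0,0,1,1,0,0,0,0,0,1,0]
Step 3: insert w at [2, 3, 16, 17] -> counters=[0,1,2,1,2,1,0,0,0,1,1,0,0,0,0,0,2,1]
Step 4: insert wsr at [1, 10, 11, 16] -> counters=[0,2,2,1,2,1,0,0,0,1,2,1,0,0,0,0,3,1]
Step 5: insert h at [0, 9, 16, 17] -> counters=[1,2,2,1,2,1,0,0,0,2,2,1,0,0,0,0,4,2]
Step 6: insert i at [1, 7, 9, 17] -> counters=[1,3,2,1,2,1,0,1,0,3,2,1,0,0,0,0,4,3]
Step 7: insert wsr at [1, 10, 11, 16] -> counters=[1,4,2,1,2,1,0,1,0,3,3,2,0,0,0,0,5,3]
Step 8: delete s at [1, 2, 4, 9] -> counters=[1,3,1,1,1,1,0,1,0,2,3,2,0,0,0,0,5,3]
Step 9: insert s at [1, 2, 4, 9] -> counters=[1,4,2,1,2,1,0,1,0,3,3,2,0,0,0,0,5,3]
Step 10: insert wsr at [1, 10, 11, 16] -> counters=[1,5,2,1,2,1,0,1,0,3,4,3,0,0,0,0,6,3]
Step 11: insert s at [1, 2, 4, 9] -> counters=[1,6,3,1,3,1,0,1,0,4,4,3,0,0,0,0,6,3]
Step 12: delete s at [1, 2, 4, 9] -> counters=[1,5,2,1,2,1,0,1,0,3,4,3,0,0,0,0,6,3]
Step 13: delete h at [0, 9, 16, 17] -> counters=[0,5,2,1,2,1,0,1,0,2,4,3,0,0,0,0,5,2]
Step 14: insert xzf at [4, 5, 10, 16] -> counters=[0,5,2,1,3,2,0,1,0,2,5,3,0,0,0,0,6,2]
Step 15: insert w at [2, 3, 16, 17] -> counters=[0,5,3,2,3,2,0,1,0,2,5,3,0,0,0,0,7,3]
Query wsr: check counters[1]=5 counters[10]=5 counters[11]=3 counters[16]=7 -> maybe

Answer: maybe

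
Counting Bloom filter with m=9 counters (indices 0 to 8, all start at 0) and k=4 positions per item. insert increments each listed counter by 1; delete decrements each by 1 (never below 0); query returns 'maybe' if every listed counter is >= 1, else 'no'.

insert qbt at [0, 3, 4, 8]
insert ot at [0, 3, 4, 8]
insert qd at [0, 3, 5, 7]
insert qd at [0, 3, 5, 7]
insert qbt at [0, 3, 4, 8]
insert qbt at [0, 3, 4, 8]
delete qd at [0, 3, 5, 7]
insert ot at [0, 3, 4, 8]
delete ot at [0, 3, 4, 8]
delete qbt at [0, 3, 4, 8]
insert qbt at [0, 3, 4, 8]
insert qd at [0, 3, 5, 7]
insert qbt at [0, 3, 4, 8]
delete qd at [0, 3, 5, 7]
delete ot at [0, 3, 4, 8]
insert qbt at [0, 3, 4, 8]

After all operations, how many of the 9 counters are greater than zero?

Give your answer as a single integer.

Answer: 6

Derivation:
Step 1: insert qbt at [0, 3, 4, 8] -> counters=[1,0,0,1,1,0,0,0,1]
Step 2: insert ot at [0, 3, 4, 8] -> counters=[2,0,0,2,2,0,0,0,2]
Step 3: insert qd at [0, 3, 5, 7] -> counters=[3,0,0,3,2,1,0,1,2]
Step 4: insert qd at [0, 3, 5, 7] -> counters=[4,0,0,4,2,2,0,2,2]
Step 5: insert qbt at [0, 3, 4, 8] -> counters=[5,0,0,5,3,2,0,2,3]
Step 6: insert qbt at [0, 3, 4, 8] -> counters=[6,0,0,6,4,2,0,2,4]
Step 7: delete qd at [0, 3, 5, 7] -> counters=[5,0,0,5,4,1,0,1,4]
Step 8: insert ot at [0, 3, 4, 8] -> counters=[6,0,0,6,5,1,0,1,5]
Step 9: delete ot at [0, 3, 4, 8] -> counters=[5,0,0,5,4,1,0,1,4]
Step 10: delete qbt at [0, 3, 4, 8] -> counters=[4,0,0,4,3,1,0,1,3]
Step 11: insert qbt at [0, 3, 4, 8] -> counters=[5,0,0,5,4,1,0,1,4]
Step 12: insert qd at [0, 3, 5, 7] -> counters=[6,0,0,6,4,2,0,2,4]
Step 13: insert qbt at [0, 3, 4, 8] -> counters=[7,0,0,7,5,2,0,2,5]
Step 14: delete qd at [0, 3, 5, 7] -> counters=[6,0,0,6,5,1,0,1,5]
Step 15: delete ot at [0, 3, 4, 8] -> counters=[5,0,0,5,4,1,0,1,4]
Step 16: insert qbt at [0, 3, 4, 8] -> counters=[6,0,0,6,5,1,0,1,5]
Final counters=[6,0,0,6,5,1,0,1,5] -> 6 nonzero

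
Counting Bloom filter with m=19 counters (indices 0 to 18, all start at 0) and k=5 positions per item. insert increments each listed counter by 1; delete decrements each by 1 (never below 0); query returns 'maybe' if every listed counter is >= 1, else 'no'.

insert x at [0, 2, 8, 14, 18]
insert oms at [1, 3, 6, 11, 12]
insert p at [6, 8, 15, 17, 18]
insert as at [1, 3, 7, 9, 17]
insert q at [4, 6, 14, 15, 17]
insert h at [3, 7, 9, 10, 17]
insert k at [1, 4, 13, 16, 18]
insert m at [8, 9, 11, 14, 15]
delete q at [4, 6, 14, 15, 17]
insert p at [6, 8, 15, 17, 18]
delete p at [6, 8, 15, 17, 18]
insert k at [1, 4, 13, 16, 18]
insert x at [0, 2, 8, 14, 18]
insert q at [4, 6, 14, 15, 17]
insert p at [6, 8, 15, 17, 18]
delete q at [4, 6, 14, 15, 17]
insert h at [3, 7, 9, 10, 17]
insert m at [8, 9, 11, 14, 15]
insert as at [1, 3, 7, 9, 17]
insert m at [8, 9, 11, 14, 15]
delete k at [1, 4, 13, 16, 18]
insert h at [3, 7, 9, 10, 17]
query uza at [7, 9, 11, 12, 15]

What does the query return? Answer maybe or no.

Step 1: insert x at [0, 2, 8, 14, 18] -> counters=[1,0,1,0,0,0,0,0,1,0,0,0,0,0,1,0,0,0,1]
Step 2: insert oms at [1, 3, 6, 11, 12] -> counters=[1,1,1,1,0,0,1,0,1,0,0,1,1,0,1,0,0,0,1]
Step 3: insert p at [6, 8, 15, 17, 18] -> counters=[1,1,1,1,0,0,2,0,2,0,0,1,1,0,1,1,0,1,2]
Step 4: insert as at [1, 3, 7, 9, 17] -> counters=[1,2,1,2,0,0,2,1,2,1,0,1,1,0,1,1,0,2,2]
Step 5: insert q at [4, 6, 14, 15, 17] -> counters=[1,2,1,2,1,0,3,1,2,1,0,1,1,0,2,2,0,3,2]
Step 6: insert h at [3, 7, 9, 10, 17] -> counters=[1,2,1,3,1,0,3,2,2,2,1,1,1,0,2,2,0,4,2]
Step 7: insert k at [1, 4, 13, 16, 18] -> counters=[1,3,1,3,2,0,3,2,2,2,1,1,1,1,2,2,1,4,3]
Step 8: insert m at [8, 9, 11, 14, 15] -> counters=[1,3,1,3,2,0,3,2,3,3,1,2,1,1,3,3,1,4,3]
Step 9: delete q at [4, 6, 14, 15, 17] -> counters=[1,3,1,3,1,0,2,2,3,3,1,2,1,1,2,2,1,3,3]
Step 10: insert p at [6, 8, 15, 17, 18] -> counters=[1,3,1,3,1,0,3,2,4,3,1,2,1,1,2,3,1,4,4]
Step 11: delete p at [6, 8, 15, 17, 18] -> counters=[1,3,1,3,1,0,2,2,3,3,1,2,1,1,2,2,1,3,3]
Step 12: insert k at [1, 4, 13, 16, 18] -> counters=[1,4,1,3,2,0,2,2,3,3,1,2,1,2,2,2,2,3,4]
Step 13: insert x at [0, 2, 8, 14, 18] -> counters=[2,4,2,3,2,0,2,2,4,3,1,2,1,2,3,2,2,3,5]
Step 14: insert q at [4, 6, 14, 15, 17] -> counters=[2,4,2,3,3,0,3,2,4,3,1,2,1,2,4,3,2,4,5]
Step 15: insert p at [6, 8, 15, 17, 18] -> counters=[2,4,2,3,3,0,4,2,5,3,1,2,1,2,4,4,2,5,6]
Step 16: delete q at [4, 6, 14, 15, 17] -> counters=[2,4,2,3,2,0,3,2,5,3,1,2,1,2,3,3,2,4,6]
Step 17: insert h at [3, 7, 9, 10, 17] -> counters=[2,4,2,4,2,0,3,3,5,4,2,2,1,2,3,3,2,5,6]
Step 18: insert m at [8, 9, 11, 14, 15] -> counters=[2,4,2,4,2,0,3,3,6,5,2,3,1,2,4,4,2,5,6]
Step 19: insert as at [1, 3, 7, 9, 17] -> counters=[2,5,2,5,2,0,3,4,6,6,2,3,1,2,4,4,2,6,6]
Step 20: insert m at [8, 9, 11, 14, 15] -> counters=[2,5,2,5,2,0,3,4,7,7,2,4,1,2,5,5,2,6,6]
Step 21: delete k at [1, 4, 13, 16, 18] -> counters=[2,4,2,5,1,0,3,4,7,7,2,4,1,1,5,5,1,6,5]
Step 22: insert h at [3, 7, 9, 10, 17] -> counters=[2,4,2,6,1,0,3,5,7,8,3,4,1,1,5,5,1,7,5]
Query uza: check counters[7]=5 counters[9]=8 counters[11]=4 counters[12]=1 counters[15]=5 -> maybe

Answer: maybe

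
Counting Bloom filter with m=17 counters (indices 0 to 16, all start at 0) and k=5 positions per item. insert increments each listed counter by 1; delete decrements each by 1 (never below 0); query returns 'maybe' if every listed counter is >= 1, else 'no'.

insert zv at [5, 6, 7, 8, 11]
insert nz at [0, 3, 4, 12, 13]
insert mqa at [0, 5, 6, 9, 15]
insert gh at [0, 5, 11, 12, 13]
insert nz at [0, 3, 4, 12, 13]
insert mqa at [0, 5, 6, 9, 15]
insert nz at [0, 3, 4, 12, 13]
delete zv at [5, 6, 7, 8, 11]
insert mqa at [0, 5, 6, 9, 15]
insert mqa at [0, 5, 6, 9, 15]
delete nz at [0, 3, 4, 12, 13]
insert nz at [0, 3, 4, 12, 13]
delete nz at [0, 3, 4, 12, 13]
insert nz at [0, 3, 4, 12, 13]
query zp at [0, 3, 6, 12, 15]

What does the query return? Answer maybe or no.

Answer: maybe

Derivation:
Step 1: insert zv at [5, 6, 7, 8, 11] -> counters=[0,0,0,0,0,1,1,1,1,0,0,1,0,0,0,0,0]
Step 2: insert nz at [0, 3, 4, 12, 13] -> counters=[1,0,0,1,1,1,1,1,1,0,0,1,1,1,0,0,0]
Step 3: insert mqa at [0, 5, 6, 9, 15] -> counters=[2,0,0,1,1,2,2,1,1,1,0,1,1,1,0,1,0]
Step 4: insert gh at [0, 5, 11, 12, 13] -> counters=[3,0,0,1,1,3,2,1,1,1,0,2,2,2,0,1,0]
Step 5: insert nz at [0, 3, 4, 12, 13] -> counters=[4,0,0,2,2,3,2,1,1,1,0,2,3,3,0,1,0]
Step 6: insert mqa at [0, 5, 6, 9, 15] -> counters=[5,0,0,2,2,4,3,1,1,2,0,2,3,3,0,2,0]
Step 7: insert nz at [0, 3, 4, 12, 13] -> counters=[6,0,0,3,3,4,3,1,1,2,0,2,4,4,0,2,0]
Step 8: delete zv at [5, 6, 7, 8, 11] -> counters=[6,0,0,3,3,3,2,0,0,2,0,1,4,4,0,2,0]
Step 9: insert mqa at [0, 5, 6, 9, 15] -> counters=[7,0,0,3,3,4,3,0,0,3,0,1,4,4,0,3,0]
Step 10: insert mqa at [0, 5, 6, 9, 15] -> counters=[8,0,0,3,3,5,4,0,0,4,0,1,4,4,0,4,0]
Step 11: delete nz at [0, 3, 4, 12, 13] -> counters=[7,0,0,2,2,5,4,0,0,4,0,1,3,3,0,4,0]
Step 12: insert nz at [0, 3, 4, 12, 13] -> counters=[8,0,0,3,3,5,4,0,0,4,0,1,4,4,0,4,0]
Step 13: delete nz at [0, 3, 4, 12, 13] -> counters=[7,0,0,2,2,5,4,0,0,4,0,1,3,3,0,4,0]
Step 14: insert nz at [0, 3, 4, 12, 13] -> counters=[8,0,0,3,3,5,4,0,0,4,0,1,4,4,0,4,0]
Query zp: check counters[0]=8 counters[3]=3 counters[6]=4 counters[12]=4 counters[15]=4 -> maybe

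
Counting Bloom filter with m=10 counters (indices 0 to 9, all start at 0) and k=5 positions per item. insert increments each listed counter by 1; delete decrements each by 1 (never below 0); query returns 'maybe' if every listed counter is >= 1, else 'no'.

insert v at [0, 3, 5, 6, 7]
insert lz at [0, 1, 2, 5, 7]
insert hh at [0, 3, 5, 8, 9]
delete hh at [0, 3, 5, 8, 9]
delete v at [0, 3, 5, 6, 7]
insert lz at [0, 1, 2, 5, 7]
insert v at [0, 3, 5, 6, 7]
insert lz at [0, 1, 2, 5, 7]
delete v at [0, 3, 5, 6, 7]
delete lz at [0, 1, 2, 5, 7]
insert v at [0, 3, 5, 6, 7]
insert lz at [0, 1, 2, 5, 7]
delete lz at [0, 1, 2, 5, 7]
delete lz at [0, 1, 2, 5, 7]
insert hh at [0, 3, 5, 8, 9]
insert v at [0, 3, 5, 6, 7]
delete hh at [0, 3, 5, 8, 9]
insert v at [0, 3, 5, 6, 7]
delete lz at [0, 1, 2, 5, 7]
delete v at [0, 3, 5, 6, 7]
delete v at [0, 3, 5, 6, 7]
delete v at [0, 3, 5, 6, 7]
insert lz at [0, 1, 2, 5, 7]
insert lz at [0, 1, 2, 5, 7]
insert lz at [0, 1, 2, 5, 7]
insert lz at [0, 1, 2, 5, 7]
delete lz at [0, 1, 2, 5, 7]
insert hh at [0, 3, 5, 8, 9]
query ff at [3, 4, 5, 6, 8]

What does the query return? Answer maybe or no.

Answer: no

Derivation:
Step 1: insert v at [0, 3, 5, 6, 7] -> counters=[1,0,0,1,0,1,1,1,0,0]
Step 2: insert lz at [0, 1, 2, 5, 7] -> counters=[2,1,1,1,0,2,1,2,0,0]
Step 3: insert hh at [0, 3, 5, 8, 9] -> counters=[3,1,1,2,0,3,1,2,1,1]
Step 4: delete hh at [0, 3, 5, 8, 9] -> counters=[2,1,1,1,0,2,1,2,0,0]
Step 5: delete v at [0, 3, 5, 6, 7] -> counters=[1,1,1,0,0,1,0,1,0,0]
Step 6: insert lz at [0, 1, 2, 5, 7] -> counters=[2,2,2,0,0,2,0,2,0,0]
Step 7: insert v at [0, 3, 5, 6, 7] -> counters=[3,2,2,1,0,3,1,3,0,0]
Step 8: insert lz at [0, 1, 2, 5, 7] -> counters=[4,3,3,1,0,4,1,4,0,0]
Step 9: delete v at [0, 3, 5, 6, 7] -> counters=[3,3,3,0,0,3,0,3,0,0]
Step 10: delete lz at [0, 1, 2, 5, 7] -> counters=[2,2,2,0,0,2,0,2,0,0]
Step 11: insert v at [0, 3, 5, 6, 7] -> counters=[3,2,2,1,0,3,1,3,0,0]
Step 12: insert lz at [0, 1, 2, 5, 7] -> counters=[4,3,3,1,0,4,1,4,0,0]
Step 13: delete lz at [0, 1, 2, 5, 7] -> counters=[3,2,2,1,0,3,1,3,0,0]
Step 14: delete lz at [0, 1, 2, 5, 7] -> counters=[2,1,1,1,0,2,1,2,0,0]
Step 15: insert hh at [0, 3, 5, 8, 9] -> counters=[3,1,1,2,0,3,1,2,1,1]
Step 16: insert v at [0, 3, 5, 6, 7] -> counters=[4,1,1,3,0,4,2,3,1,1]
Step 17: delete hh at [0, 3, 5, 8, 9] -> counters=[3,1,1,2,0,3,2,3,0,0]
Step 18: insert v at [0, 3, 5, 6, 7] -> counters=[4,1,1,3,0,4,3,4,0,0]
Step 19: delete lz at [0, 1, 2, 5, 7] -> counters=[3,0,0,3,0,3,3,3,0,0]
Step 20: delete v at [0, 3, 5, 6, 7] -> counters=[2,0,0,2,0,2,2,2,0,0]
Step 21: delete v at [0, 3, 5, 6, 7] -> counters=[1,0,0,1,0,1,1,1,0,0]
Step 22: delete v at [0, 3, 5, 6, 7] -> counters=[0,0,0,0,0,0,0,0,0,0]
Step 23: insert lz at [0, 1, 2, 5, 7] -> counters=[1,1,1,0,0,1,0,1,0,0]
Step 24: insert lz at [0, 1, 2, 5, 7] -> counters=[2,2,2,0,0,2,0,2,0,0]
Step 25: insert lz at [0, 1, 2, 5, 7] -> counters=[3,3,3,0,0,3,0,3,0,0]
Step 26: insert lz at [0, 1, 2, 5, 7] -> counters=[4,4,4,0,0,4,0,4,0,0]
Step 27: delete lz at [0, 1, 2, 5, 7] -> counters=[3,3,3,0,0,3,0,3,0,0]
Step 28: insert hh at [0, 3, 5, 8, 9] -> counters=[4,3,3,1,0,4,0,3,1,1]
Query ff: check counters[3]=1 counters[4]=0 counters[5]=4 counters[6]=0 counters[8]=1 -> no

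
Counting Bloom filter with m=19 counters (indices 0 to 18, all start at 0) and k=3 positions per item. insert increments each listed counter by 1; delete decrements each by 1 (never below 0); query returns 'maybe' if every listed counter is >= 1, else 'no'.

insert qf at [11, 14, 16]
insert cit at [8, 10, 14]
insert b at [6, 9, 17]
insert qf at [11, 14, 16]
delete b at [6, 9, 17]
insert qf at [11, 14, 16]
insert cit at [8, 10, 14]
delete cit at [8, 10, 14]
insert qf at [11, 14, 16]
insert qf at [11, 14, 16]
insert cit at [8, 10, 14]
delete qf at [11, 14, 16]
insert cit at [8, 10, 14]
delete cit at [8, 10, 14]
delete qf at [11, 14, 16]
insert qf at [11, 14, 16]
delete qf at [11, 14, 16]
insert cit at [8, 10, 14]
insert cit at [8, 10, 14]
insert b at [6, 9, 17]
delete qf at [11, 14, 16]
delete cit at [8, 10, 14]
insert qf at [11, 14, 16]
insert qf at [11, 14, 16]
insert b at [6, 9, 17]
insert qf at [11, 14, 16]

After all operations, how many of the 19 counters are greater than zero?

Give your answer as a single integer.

Step 1: insert qf at [11, 14, 16] -> counters=[0,0,0,0,0,0,0,0,0,0,0,1,0,0,1,0,1,0,0]
Step 2: insert cit at [8, 10, 14] -> counters=[0,0,0,0,0,0,0,0,1,0,1,1,0,0,2,0,1,0,0]
Step 3: insert b at [6, 9, 17] -> counters=[0,0,0,0,0,0,1,0,1,1,1,1,0,0,2,0,1,1,0]
Step 4: insert qf at [11, 14, 16] -> counters=[0,0,0,0,0,0,1,0,1,1,1,2,0,0,3,0,2,1,0]
Step 5: delete b at [6, 9, 17] -> counters=[0,0,0,0,0,0,0,0,1,0,1,2,0,0,3,0,2,0,0]
Step 6: insert qf at [11, 14, 16] -> counters=[0,0,0,0,0,0,0,0,1,0,1,3,0,0,4,0,3,0,0]
Step 7: insert cit at [8, 10, 14] -> counters=[0,0,0,0,0,0,0,0,2,0,2,3,0,0,5,0,3,0,0]
Step 8: delete cit at [8, 10, 14] -> counters=[0,0,0,0,0,0,0,0,1,0,1,3,0,0,4,0,3,0,0]
Step 9: insert qf at [11, 14, 16] -> counters=[0,0,0,0,0,0,0,0,1,0,1,4,0,0,5,0,4,0,0]
Step 10: insert qf at [11, 14, 16] -> counters=[0,0,0,0,0,0,0,0,1,0,1,5,0,0,6,0,5,0,0]
Step 11: insert cit at [8, 10, 14] -> counters=[0,0,0,0,0,0,0,0,2,0,2,5,0,0,7,0,5,0,0]
Step 12: delete qf at [11, 14, 16] -> counters=[0,0,0,0,0,0,0,0,2,0,2,4,0,0,6,0,4,0,0]
Step 13: insert cit at [8, 10, 14] -> counters=[0,0,0,0,0,0,0,0,3,0,3,4,0,0,7,0,4,0,0]
Step 14: delete cit at [8, 10, 14] -> counters=[0,0,0,0,0,0,0,0,2,0,2,4,0,0,6,0,4,0,0]
Step 15: delete qf at [11, 14, 16] -> counters=[0,0,0,0,0,0,0,0,2,0,2,3,0,0,5,0,3,0,0]
Step 16: insert qf at [11, 14, 16] -> counters=[0,0,0,0,0,0,0,0,2,0,2,4,0,0,6,0,4,0,0]
Step 17: delete qf at [11, 14, 16] -> counters=[0,0,0,0,0,0,0,0,2,0,2,3,0,0,5,0,3,0,0]
Step 18: insert cit at [8, 10, 14] -> counters=[0,0,0,0,0,0,0,0,3,0,3,3,0,0,6,0,3,0,0]
Step 19: insert cit at [8, 10, 14] -> counters=[0,0,0,0,0,0,0,0,4,0,4,3,0,0,7,0,3,0,0]
Step 20: insert b at [6, 9, 17] -> counters=[0,0,0,0,0,0,1,0,4,1,4,3,0,0,7,0,3,1,0]
Step 21: delete qf at [11, 14, 16] -> counters=[0,0,0,0,0,0,1,0,4,1,4,2,0,0,6,0,2,1,0]
Step 22: delete cit at [8, 10, 14] -> counters=[0,0,0,0,0,0,1,0,3,1,3,2,0,0,5,0,2,1,0]
Step 23: insert qf at [11, 14, 16] -> counters=[0,0,0,0,0,0,1,0,3,1,3,3,0,0,6,0,3,1,0]
Step 24: insert qf at [11, 14, 16] -> counters=[0,0,0,0,0,0,1,0,3,1,3,4,0,0,7,0,4,1,0]
Step 25: insert b at [6, 9, 17] -> counters=[0,0,0,0,0,0,2,0,3,2,3,4,0,0,7,0,4,2,0]
Step 26: insert qf at [11, 14, 16] -> counters=[0,0,0,0,0,0,2,0,3,2,3,5,0,0,8,0,5,2,0]
Final counters=[0,0,0,0,0,0,2,0,3,2,3,5,0,0,8,0,5,2,0] -> 8 nonzero

Answer: 8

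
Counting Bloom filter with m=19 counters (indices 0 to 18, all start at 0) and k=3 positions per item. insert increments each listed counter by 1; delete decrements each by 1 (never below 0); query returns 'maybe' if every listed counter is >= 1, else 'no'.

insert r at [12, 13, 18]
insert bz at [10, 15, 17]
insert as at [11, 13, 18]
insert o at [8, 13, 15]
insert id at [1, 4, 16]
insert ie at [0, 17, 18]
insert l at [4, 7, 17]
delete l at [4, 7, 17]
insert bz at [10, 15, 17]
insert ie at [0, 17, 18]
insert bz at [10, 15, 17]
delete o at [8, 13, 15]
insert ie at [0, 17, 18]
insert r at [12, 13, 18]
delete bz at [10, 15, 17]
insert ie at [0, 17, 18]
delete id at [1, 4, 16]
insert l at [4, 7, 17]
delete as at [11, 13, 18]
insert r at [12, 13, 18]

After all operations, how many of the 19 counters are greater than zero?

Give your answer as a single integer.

Step 1: insert r at [12, 13, 18] -> counters=[0,0,0,0,0,0,0,0,0,0,0,0,1,1,0,0,0,0,1]
Step 2: insert bz at [10, 15, 17] -> counters=[0,0,0,0,0,0,0,0,0,0,1,0,1,1,0,1,0,1,1]
Step 3: insert as at [11, 13, 18] -> counters=[0,0,0,0,0,0,0,0,0,0,1,1,1,2,0,1,0,1,2]
Step 4: insert o at [8, 13, 15] -> counters=[0,0,0,0,0,0,0,0,1,0,1,1,1,3,0,2,0,1,2]
Step 5: insert id at [1, 4, 16] -> counters=[0,1,0,0,1,0,0,0,1,0,1,1,1,3,0,2,1,1,2]
Step 6: insert ie at [0, 17, 18] -> counters=[1,1,0,0,1,0,0,0,1,0,1,1,1,3,0,2,1,2,3]
Step 7: insert l at [4, 7, 17] -> counters=[1,1,0,0,2,0,0,1,1,0,1,1,1,3,0,2,1,3,3]
Step 8: delete l at [4, 7, 17] -> counters=[1,1,0,0,1,0,0,0,1,0,1,1,1,3,0,2,1,2,3]
Step 9: insert bz at [10, 15, 17] -> counters=[1,1,0,0,1,0,0,0,1,0,2,1,1,3,0,3,1,3,3]
Step 10: insert ie at [0, 17, 18] -> counters=[2,1,0,0,1,0,0,0,1,0,2,1,1,3,0,3,1,4,4]
Step 11: insert bz at [10, 15, 17] -> counters=[2,1,0,0,1,0,0,0,1,0,3,1,1,3,0,4,1,5,4]
Step 12: delete o at [8, 13, 15] -> counters=[2,1,0,0,1,0,0,0,0,0,3,1,1,2,0,3,1,5,4]
Step 13: insert ie at [0, 17, 18] -> counters=[3,1,0,0,1,0,0,0,0,0,3,1,1,2,0,3,1,6,5]
Step 14: insert r at [12, 13, 18] -> counters=[3,1,0,0,1,0,0,0,0,0,3,1,2,3,0,3,1,6,6]
Step 15: delete bz at [10, 15, 17] -> counters=[3,1,0,0,1,0,0,0,0,0,2,1,2,3,0,2,1,5,6]
Step 16: insert ie at [0, 17, 18] -> counters=[4,1,0,0,1,0,0,0,0,0,2,1,2,3,0,2,1,6,7]
Step 17: delete id at [1, 4, 16] -> counters=[4,0,0,0,0,0,0,0,0,0,2,1,2,3,0,2,0,6,7]
Step 18: insert l at [4, 7, 17] -> counters=[4,0,0,0,1,0,0,1,0,0,2,1,2,3,0,2,0,7,7]
Step 19: delete as at [11, 13, 18] -> counters=[4,0,0,0,1,0,0,1,0,0,2,0,2,2,0,2,0,7,6]
Step 20: insert r at [12, 13, 18] -> counters=[4,0,0,0,1,0,0,1,0,0,2,0,3,3,0,2,0,7,7]
Final counters=[4,0,0,0,1,0,0,1,0,0,2,0,3,3,0,2,0,7,7] -> 9 nonzero

Answer: 9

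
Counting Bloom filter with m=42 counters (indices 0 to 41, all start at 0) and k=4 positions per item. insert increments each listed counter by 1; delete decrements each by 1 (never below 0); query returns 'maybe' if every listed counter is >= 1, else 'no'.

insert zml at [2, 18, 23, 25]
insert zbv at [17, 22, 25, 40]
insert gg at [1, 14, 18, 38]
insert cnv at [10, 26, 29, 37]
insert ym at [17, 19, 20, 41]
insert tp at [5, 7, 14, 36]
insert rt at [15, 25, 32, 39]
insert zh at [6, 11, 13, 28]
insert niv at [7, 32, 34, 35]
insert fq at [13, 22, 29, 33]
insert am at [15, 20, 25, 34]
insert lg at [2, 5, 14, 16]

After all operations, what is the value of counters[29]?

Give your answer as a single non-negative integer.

Answer: 2

Derivation:
Step 1: insert zml at [2, 18, 23, 25] -> counters=[0,0,1,0,0,0,0,0,0,0,0,0,0,0,0,0,0,0,1,0,0,0,0,1,0,1,0,0,0,0,0,0,0,0,0,0,0,0,0,0,0,0]
Step 2: insert zbv at [17, 22, 25, 40] -> counters=[0,0,1,0,0,0,0,0,0,0,0,0,0,0,0,0,0,1,1,0,0,0,1,1,0,2,0,0,0,0,0,0,0,0,0,0,0,0,0,0,1,0]
Step 3: insert gg at [1, 14, 18, 38] -> counters=[0,1,1,0,0,0,0,0,0,0,0,0,0,0,1,0,0,1,2,0,0,0,1,1,0,2,0,0,0,0,0,0,0,0,0,0,0,0,1,0,1,0]
Step 4: insert cnv at [10, 26, 29, 37] -> counters=[0,1,1,0,0,0,0,0,0,0,1,0,0,0,1,0,0,1,2,0,0,0,1,1,0,2,1,0,0,1,0,0,0,0,0,0,0,1,1,0,1,0]
Step 5: insert ym at [17, 19, 20, 41] -> counters=[0,1,1,0,0,0,0,0,0,0,1,0,0,0,1,0,0,2,2,1,1,0,1,1,0,2,1,0,0,1,0,0,0,0,0,0,0,1,1,0,1,1]
Step 6: insert tp at [5, 7, 14, 36] -> counters=[0,1,1,0,0,1,0,1,0,0,1,0,0,0,2,0,0,2,2,1,1,0,1,1,0,2,1,0,0,1,0,0,0,0,0,0,1,1,1,0,1,1]
Step 7: insert rt at [15, 25, 32, 39] -> counters=[0,1,1,0,0,1,0,1,0,0,1,0,0,0,2,1,0,2,2,1,1,0,1,1,0,3,1,0,0,1,0,0,1,0,0,0,1,1,1,1,1,1]
Step 8: insert zh at [6, 11, 13, 28] -> counters=[0,1,1,0,0,1,1,1,0,0,1,1,0,1,2,1,0,2,2,1,1,0,1,1,0,3,1,0,1,1,0,0,1,0,0,0,1,1,1,1,1,1]
Step 9: insert niv at [7, 32, 34, 35] -> counters=[0,1,1,0,0,1,1,2,0,0,1,1,0,1,2,1,0,2,2,1,1,0,1,1,0,3,1,0,1,1,0,0,2,0,1,1,1,1,1,1,1,1]
Step 10: insert fq at [13, 22, 29, 33] -> counters=[0,1,1,0,0,1,1,2,0,0,1,1,0,2,2,1,0,2,2,1,1,0,2,1,0,3,1,0,1,2,0,0,2,1,1,1,1,1,1,1,1,1]
Step 11: insert am at [15, 20, 25, 34] -> counters=[0,1,1,0,0,1,1,2,0,0,1,1,0,2,2,2,0,2,2,1,2,0,2,1,0,4,1,0,1,2,0,0,2,1,2,1,1,1,1,1,1,1]
Step 12: insert lg at [2, 5, 14, 16] -> counters=[0,1,2,0,0,2,1,2,0,0,1,1,0,2,3,2,1,2,2,1,2,0,2,1,0,4,1,0,1,2,0,0,2,1,2,1,1,1,1,1,1,1]
Final counters=[0,1,2,0,0,2,1,2,0,0,1,1,0,2,3,2,1,2,2,1,2,0,2,1,0,4,1,0,1,2,0,0,2,1,2,1,1,1,1,1,1,1] -> counters[29]=2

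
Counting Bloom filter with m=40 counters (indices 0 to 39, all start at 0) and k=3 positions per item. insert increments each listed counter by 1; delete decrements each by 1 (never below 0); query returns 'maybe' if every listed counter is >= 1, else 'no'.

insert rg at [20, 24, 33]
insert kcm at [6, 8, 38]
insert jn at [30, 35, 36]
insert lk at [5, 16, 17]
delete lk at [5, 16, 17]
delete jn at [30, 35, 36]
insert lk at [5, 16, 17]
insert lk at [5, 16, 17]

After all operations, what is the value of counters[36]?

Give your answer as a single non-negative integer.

Answer: 0

Derivation:
Step 1: insert rg at [20, 24, 33] -> counters=[0,0,0,0,0,0,0,0,0,0,0,0,0,0,0,0,0,0,0,0,1,0,0,0,1,0,0,0,0,0,0,0,0,1,0,0,0,0,0,0]
Step 2: insert kcm at [6, 8, 38] -> counters=[0,0,0,0,0,0,1,0,1,0,0,0,0,0,0,0,0,0,0,0,1,0,0,0,1,0,0,0,0,0,0,0,0,1,0,0,0,0,1,0]
Step 3: insert jn at [30, 35, 36] -> counters=[0,0,0,0,0,0,1,0,1,0,0,0,0,0,0,0,0,0,0,0,1,0,0,0,1,0,0,0,0,0,1,0,0,1,0,1,1,0,1,0]
Step 4: insert lk at [5, 16, 17] -> counters=[0,0,0,0,0,1,1,0,1,0,0,0,0,0,0,0,1,1,0,0,1,0,0,0,1,0,0,0,0,0,1,0,0,1,0,1,1,0,1,0]
Step 5: delete lk at [5, 16, 17] -> counters=[0,0,0,0,0,0,1,0,1,0,0,0,0,0,0,0,0,0,0,0,1,0,0,0,1,0,0,0,0,0,1,0,0,1,0,1,1,0,1,0]
Step 6: delete jn at [30, 35, 36] -> counters=[0,0,0,0,0,0,1,0,1,0,0,0,0,0,0,0,0,0,0,0,1,0,0,0,1,0,0,0,0,0,0,0,0,1,0,0,0,0,1,0]
Step 7: insert lk at [5, 16, 17] -> counters=[0,0,0,0,0,1,1,0,1,0,0,0,0,0,0,0,1,1,0,0,1,0,0,0,1,0,0,0,0,0,0,0,0,1,0,0,0,0,1,0]
Step 8: insert lk at [5, 16, 17] -> counters=[0,0,0,0,0,2,1,0,1,0,0,0,0,0,0,0,2,2,0,0,1,0,0,0,1,0,0,0,0,0,0,0,0,1,0,0,0,0,1,0]
Final counters=[0,0,0,0,0,2,1,0,1,0,0,0,0,0,0,0,2,2,0,0,1,0,0,0,1,0,0,0,0,0,0,0,0,1,0,0,0,0,1,0] -> counters[36]=0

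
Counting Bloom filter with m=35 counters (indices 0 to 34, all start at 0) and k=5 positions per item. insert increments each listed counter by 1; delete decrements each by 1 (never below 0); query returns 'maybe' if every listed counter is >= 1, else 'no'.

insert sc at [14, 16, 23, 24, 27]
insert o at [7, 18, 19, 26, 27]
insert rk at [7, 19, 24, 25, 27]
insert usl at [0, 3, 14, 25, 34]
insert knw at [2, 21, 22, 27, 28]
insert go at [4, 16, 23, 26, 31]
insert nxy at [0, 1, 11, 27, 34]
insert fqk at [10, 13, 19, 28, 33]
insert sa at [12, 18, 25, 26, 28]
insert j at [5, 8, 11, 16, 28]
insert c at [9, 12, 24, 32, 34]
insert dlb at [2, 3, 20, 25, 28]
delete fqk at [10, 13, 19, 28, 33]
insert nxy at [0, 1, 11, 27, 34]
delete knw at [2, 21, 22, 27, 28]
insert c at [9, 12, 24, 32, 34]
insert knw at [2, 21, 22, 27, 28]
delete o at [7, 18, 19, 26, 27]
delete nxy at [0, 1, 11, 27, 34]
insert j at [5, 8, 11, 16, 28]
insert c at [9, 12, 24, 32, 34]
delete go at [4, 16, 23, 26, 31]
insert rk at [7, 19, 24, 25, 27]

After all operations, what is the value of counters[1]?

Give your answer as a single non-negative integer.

Step 1: insert sc at [14, 16, 23, 24, 27] -> counters=[0,0,0,0,0,0,0,0,0,0,0,0,0,0,1,0,1,0,0,0,0,0,0,1,1,0,0,1,0,0,0,0,0,0,0]
Step 2: insert o at [7, 18, 19, 26, 27] -> counters=[0,0,0,0,0,0,0,1,0,0,0,0,0,0,1,0,1,0,1,1,0,0,0,1,1,0,1,2,0,0,0,0,0,0,0]
Step 3: insert rk at [7, 19, 24, 25, 27] -> counters=[0,0,0,0,0,0,0,2,0,0,0,0,0,0,1,0,1,0,1,2,0,0,0,1,2,1,1,3,0,0,0,0,0,0,0]
Step 4: insert usl at [0, 3, 14, 25, 34] -> counters=[1,0,0,1,0,0,0,2,0,0,0,0,0,0,2,0,1,0,1,2,0,0,0,1,2,2,1,3,0,0,0,0,0,0,1]
Step 5: insert knw at [2, 21, 22, 27, 28] -> counters=[1,0,1,1,0,0,0,2,0,0,0,0,0,0,2,0,1,0,1,2,0,1,1,1,2,2,1,4,1,0,0,0,0,0,1]
Step 6: insert go at [4, 16, 23, 26, 31] -> counters=[1,0,1,1,1,0,0,2,0,0,0,0,0,0,2,0,2,0,1,2,0,1,1,2,2,2,2,4,1,0,0,1,0,0,1]
Step 7: insert nxy at [0, 1, 11, 27, 34] -> counters=[2,1,1,1,1,0,0,2,0,0,0,1,0,0,2,0,2,0,1,2,0,1,1,2,2,2,2,5,1,0,0,1,0,0,2]
Step 8: insert fqk at [10, 13, 19, 28, 33] -> counters=[2,1,1,1,1,0,0,2,0,0,1,1,0,1,2,0,2,0,1,3,0,1,1,2,2,2,2,5,2,0,0,1,0,1,2]
Step 9: insert sa at [12, 18, 25, 26, 28] -> counters=[2,1,1,1,1,0,0,2,0,0,1,1,1,1,2,0,2,0,2,3,0,1,1,2,2,3,3,5,3,0,0,1,0,1,2]
Step 10: insert j at [5, 8, 11, 16, 28] -> counters=[2,1,1,1,1,1,0,2,1,0,1,2,1,1,2,0,3,0,2,3,0,1,1,2,2,3,3,5,4,0,0,1,0,1,2]
Step 11: insert c at [9, 12, 24, 32, 34] -> counters=[2,1,1,1,1,1,0,2,1,1,1,2,2,1,2,0,3,0,2,3,0,1,1,2,3,3,3,5,4,0,0,1,1,1,3]
Step 12: insert dlb at [2, 3, 20, 25, 28] -> counters=[2,1,2,2,1,1,0,2,1,1,1,2,2,1,2,0,3,0,2,3,1,1,1,2,3,4,3,5,5,0,0,1,1,1,3]
Step 13: delete fqk at [10, 13, 19, 28, 33] -> counters=[2,1,2,2,1,1,0,2,1,1,0,2,2,0,2,0,3,0,2,2,1,1,1,2,3,4,3,5,4,0,0,1,1,0,3]
Step 14: insert nxy at [0, 1, 11, 27, 34] -> counters=[3,2,2,2,1,1,0,2,1,1,0,3,2,0,2,0,3,0,2,2,1,1,1,2,3,4,3,6,4,0,0,1,1,0,4]
Step 15: delete knw at [2, 21, 22, 27, 28] -> counters=[3,2,1,2,1,1,0,2,1,1,0,3,2,0,2,0,3,0,2,2,1,0,0,2,3,4,3,5,3,0,0,1,1,0,4]
Step 16: insert c at [9, 12, 24, 32, 34] -> counters=[3,2,1,2,1,1,0,2,1,2,0,3,3,0,2,0,3,0,2,2,1,0,0,2,4,4,3,5,3,0,0,1,2,0,5]
Step 17: insert knw at [2, 21, 22, 27, 28] -> counters=[3,2,2,2,1,1,0,2,1,2,0,3,3,0,2,0,3,0,2,2,1,1,1,2,4,4,3,6,4,0,0,1,2,0,5]
Step 18: delete o at [7, 18, 19, 26, 27] -> counters=[3,2,2,2,1,1,0,1,1,2,0,3,3,0,2,0,3,0,1,1,1,1,1,2,4,4,2,5,4,0,0,1,2,0,5]
Step 19: delete nxy at [0, 1, 11, 27, 34] -> counters=[2,1,2,2,1,1,0,1,1,2,0,2,3,0,2,0,3,0,1,1,1,1,1,2,4,4,2,4,4,0,0,1,2,0,4]
Step 20: insert j at [5, 8, 11, 16, 28] -> counters=[2,1,2,2,1,2,0,1,2,2,0,3,3,0,2,0,4,0,1,1,1,1,1,2,4,4,2,4,5,0,0,1,2,0,4]
Step 21: insert c at [9, 12, 24, 32, 34] -> counters=[2,1,2,2,1,2,0,1,2,3,0,3,4,0,2,0,4,0,1,1,1,1,1,2,5,4,2,4,5,0,0,1,3,0,5]
Step 22: delete go at [4, 16, 23, 26, 31] -> counters=[2,1,2,2,0,2,0,1,2,3,0,3,4,0,2,0,3,0,1,1,1,1,1,1,5,4,1,4,5,0,0,0,3,0,5]
Step 23: insert rk at [7, 19, 24, 25, 27] -> counters=[2,1,2,2,0,2,0,2,2,3,0,3,4,0,2,0,3,0,1,2,1,1,1,1,6,5,1,5,5,0,0,0,3,0,5]
Final counters=[2,1,2,2,0,2,0,2,2,3,0,3,4,0,2,0,3,0,1,2,1,1,1,1,6,5,1,5,5,0,0,0,3,0,5] -> counters[1]=1

Answer: 1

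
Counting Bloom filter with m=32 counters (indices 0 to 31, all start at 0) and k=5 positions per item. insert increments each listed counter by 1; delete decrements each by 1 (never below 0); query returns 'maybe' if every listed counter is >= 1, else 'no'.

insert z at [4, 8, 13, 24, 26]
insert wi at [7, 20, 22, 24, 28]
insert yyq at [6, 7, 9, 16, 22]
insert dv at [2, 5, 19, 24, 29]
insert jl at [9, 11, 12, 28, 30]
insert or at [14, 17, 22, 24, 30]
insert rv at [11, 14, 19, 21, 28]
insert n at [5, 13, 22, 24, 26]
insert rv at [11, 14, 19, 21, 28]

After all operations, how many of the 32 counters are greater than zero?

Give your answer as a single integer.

Answer: 22

Derivation:
Step 1: insert z at [4, 8, 13, 24, 26] -> counters=[0,0,0,0,1,0,0,0,1,0,0,0,0,1,0,0,0,0,0,0,0,0,0,0,1,0,1,0,0,0,0,0]
Step 2: insert wi at [7, 20, 22, 24, 28] -> counters=[0,0,0,0,1,0,0,1,1,0,0,0,0,1,0,0,0,0,0,0,1,0,1,0,2,0,1,0,1,0,0,0]
Step 3: insert yyq at [6, 7, 9, 16, 22] -> counters=[0,0,0,0,1,0,1,2,1,1,0,0,0,1,0,0,1,0,0,0,1,0,2,0,2,0,1,0,1,0,0,0]
Step 4: insert dv at [2, 5, 19, 24, 29] -> counters=[0,0,1,0,1,1,1,2,1,1,0,0,0,1,0,0,1,0,0,1,1,0,2,0,3,0,1,0,1,1,0,0]
Step 5: insert jl at [9, 11, 12, 28, 30] -> counters=[0,0,1,0,1,1,1,2,1,2,0,1,1,1,0,0,1,0,0,1,1,0,2,0,3,0,1,0,2,1,1,0]
Step 6: insert or at [14, 17, 22, 24, 30] -> counters=[0,0,1,0,1,1,1,2,1,2,0,1,1,1,1,0,1,1,0,1,1,0,3,0,4,0,1,0,2,1,2,0]
Step 7: insert rv at [11, 14, 19, 21, 28] -> counters=[0,0,1,0,1,1,1,2,1,2,0,2,1,1,2,0,1,1,0,2,1,1,3,0,4,0,1,0,3,1,2,0]
Step 8: insert n at [5, 13, 22, 24, 26] -> counters=[0,0,1,0,1,2,1,2,1,2,0,2,1,2,2,0,1,1,0,2,1,1,4,0,5,0,2,0,3,1,2,0]
Step 9: insert rv at [11, 14, 19, 21, 28] -> counters=[0,0,1,0,1,2,1,2,1,2,0,3,1,2,3,0,1,1,0,3,1,2,4,0,5,0,2,0,4,1,2,0]
Final counters=[0,0,1,0,1,2,1,2,1,2,0,3,1,2,3,0,1,1,0,3,1,2,4,0,5,0,2,0,4,1,2,0] -> 22 nonzero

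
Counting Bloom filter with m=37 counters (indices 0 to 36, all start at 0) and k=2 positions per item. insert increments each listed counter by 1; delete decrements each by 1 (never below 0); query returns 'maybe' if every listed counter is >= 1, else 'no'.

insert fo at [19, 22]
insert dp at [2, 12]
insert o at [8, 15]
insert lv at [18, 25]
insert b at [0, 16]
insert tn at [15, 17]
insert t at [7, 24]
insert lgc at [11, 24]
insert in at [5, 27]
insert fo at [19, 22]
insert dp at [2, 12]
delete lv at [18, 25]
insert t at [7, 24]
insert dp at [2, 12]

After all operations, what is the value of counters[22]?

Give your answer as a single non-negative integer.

Answer: 2

Derivation:
Step 1: insert fo at [19, 22] -> counters=[0,0,0,0,0,0,0,0,0,0,0,0,0,0,0,0,0,0,0,1,0,0,1,0,0,0,0,0,0,0,0,0,0,0,0,0,0]
Step 2: insert dp at [2, 12] -> counters=[0,0,1,0,0,0,0,0,0,0,0,0,1,0,0,0,0,0,0,1,0,0,1,0,0,0,0,0,0,0,0,0,0,0,0,0,0]
Step 3: insert o at [8, 15] -> counters=[0,0,1,0,0,0,0,0,1,0,0,0,1,0,0,1,0,0,0,1,0,0,1,0,0,0,0,0,0,0,0,0,0,0,0,0,0]
Step 4: insert lv at [18, 25] -> counters=[0,0,1,0,0,0,0,0,1,0,0,0,1,0,0,1,0,0,1,1,0,0,1,0,0,1,0,0,0,0,0,0,0,0,0,0,0]
Step 5: insert b at [0, 16] -> counters=[1,0,1,0,0,0,0,0,1,0,0,0,1,0,0,1,1,0,1,1,0,0,1,0,0,1,0,0,0,0,0,0,0,0,0,0,0]
Step 6: insert tn at [15, 17] -> counters=[1,0,1,0,0,0,0,0,1,0,0,0,1,0,0,2,1,1,1,1,0,0,1,0,0,1,0,0,0,0,0,0,0,0,0,0,0]
Step 7: insert t at [7, 24] -> counters=[1,0,1,0,0,0,0,1,1,0,0,0,1,0,0,2,1,1,1,1,0,0,1,0,1,1,0,0,0,0,0,0,0,0,0,0,0]
Step 8: insert lgc at [11, 24] -> counters=[1,0,1,0,0,0,0,1,1,0,0,1,1,0,0,2,1,1,1,1,0,0,1,0,2,1,0,0,0,0,0,0,0,0,0,0,0]
Step 9: insert in at [5, 27] -> counters=[1,0,1,0,0,1,0,1,1,0,0,1,1,0,0,2,1,1,1,1,0,0,1,0,2,1,0,1,0,0,0,0,0,0,0,0,0]
Step 10: insert fo at [19, 22] -> counters=[1,0,1,0,0,1,0,1,1,0,0,1,1,0,0,2,1,1,1,2,0,0,2,0,2,1,0,1,0,0,0,0,0,0,0,0,0]
Step 11: insert dp at [2, 12] -> counters=[1,0,2,0,0,1,0,1,1,0,0,1,2,0,0,2,1,1,1,2,0,0,2,0,2,1,0,1,0,0,0,0,0,0,0,0,0]
Step 12: delete lv at [18, 25] -> counters=[1,0,2,0,0,1,0,1,1,0,0,1,2,0,0,2,1,1,0,2,0,0,2,0,2,0,0,1,0,0,0,0,0,0,0,0,0]
Step 13: insert t at [7, 24] -> counters=[1,0,2,0,0,1,0,2,1,0,0,1,2,0,0,2,1,1,0,2,0,0,2,0,3,0,0,1,0,0,0,0,0,0,0,0,0]
Step 14: insert dp at [2, 12] -> counters=[1,0,3,0,0,1,0,2,1,0,0,1,3,0,0,2,1,1,0,2,0,0,2,0,3,0,0,1,0,0,0,0,0,0,0,0,0]
Final counters=[1,0,3,0,0,1,0,2,1,0,0,1,3,0,0,2,1,1,0,2,0,0,2,0,3,0,0,1,0,0,0,0,0,0,0,0,0] -> counters[22]=2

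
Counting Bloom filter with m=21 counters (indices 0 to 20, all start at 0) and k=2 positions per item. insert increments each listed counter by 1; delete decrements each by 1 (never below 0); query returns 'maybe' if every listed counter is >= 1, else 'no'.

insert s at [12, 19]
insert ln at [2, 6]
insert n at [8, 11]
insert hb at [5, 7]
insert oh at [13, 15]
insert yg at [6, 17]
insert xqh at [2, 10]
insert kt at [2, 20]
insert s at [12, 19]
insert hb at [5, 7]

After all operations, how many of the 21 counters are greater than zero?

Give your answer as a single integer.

Step 1: insert s at [12, 19] -> counters=[0,0,0,0,0,0,0,0,0,0,0,0,1,0,0,0,0,0,0,1,0]
Step 2: insert ln at [2, 6] -> counters=[0,0,1,0,0,0,1,0,0,0,0,0,1,0,0,0,0,0,0,1,0]
Step 3: insert n at [8, 11] -> counters=[0,0,1,0,0,0,1,0,1,0,0,1,1,0,0,0,0,0,0,1,0]
Step 4: insert hb at [5, 7] -> counters=[0,0,1,0,0,1,1,1,1,0,0,1,1,0,0,0,0,0,0,1,0]
Step 5: insert oh at [13, 15] -> counters=[0,0,1,0,0,1,1,1,1,0,0,1,1,1,0,1,0,0,0,1,0]
Step 6: insert yg at [6, 17] -> counters=[0,0,1,0,0,1,2,1,1,0,0,1,1,1,0,1,0,1,0,1,0]
Step 7: insert xqh at [2, 10] -> counters=[0,0,2,0,0,1,2,1,1,0,1,1,1,1,0,1,0,1,0,1,0]
Step 8: insert kt at [2, 20] -> counters=[0,0,3,0,0,1,2,1,1,0,1,1,1,1,0,1,0,1,0,1,1]
Step 9: insert s at [12, 19] -> counters=[0,0,3,0,0,1,2,1,1,0,1,1,2,1,0,1,0,1,0,2,1]
Step 10: insert hb at [5, 7] -> counters=[0,0,3,0,0,2,2,2,1,0,1,1,2,1,0,1,0,1,0,2,1]
Final counters=[0,0,3,0,0,2,2,2,1,0,1,1,2,1,0,1,0,1,0,2,1] -> 13 nonzero

Answer: 13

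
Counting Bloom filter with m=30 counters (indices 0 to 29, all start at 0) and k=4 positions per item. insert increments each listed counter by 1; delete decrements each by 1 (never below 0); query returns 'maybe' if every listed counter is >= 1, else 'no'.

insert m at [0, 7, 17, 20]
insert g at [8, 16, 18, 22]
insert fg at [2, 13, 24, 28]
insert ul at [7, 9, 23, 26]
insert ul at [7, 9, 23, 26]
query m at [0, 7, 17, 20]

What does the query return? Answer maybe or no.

Step 1: insert m at [0, 7, 17, 20] -> counters=[1,0,0,0,0,0,0,1,0,0,0,0,0,0,0,0,0,1,0,0,1,0,0,0,0,0,0,0,0,0]
Step 2: insert g at [8, 16, 18, 22] -> counters=[1,0,0,0,0,0,0,1,1,0,0,0,0,0,0,0,1,1,1,0,1,0,1,0,0,0,0,0,0,0]
Step 3: insert fg at [2, 13, 24, 28] -> counters=[1,0,1,0,0,0,0,1,1,0,0,0,0,1,0,0,1,1,1,0,1,0,1,0,1,0,0,0,1,0]
Step 4: insert ul at [7, 9, 23, 26] -> counters=[1,0,1,0,0,0,0,2,1,1,0,0,0,1,0,0,1,1,1,0,1,0,1,1,1,0,1,0,1,0]
Step 5: insert ul at [7, 9, 23, 26] -> counters=[1,0,1,0,0,0,0,3,1,2,0,0,0,1,0,0,1,1,1,0,1,0,1,2,1,0,2,0,1,0]
Query m: check counters[0]=1 counters[7]=3 counters[17]=1 counters[20]=1 -> maybe

Answer: maybe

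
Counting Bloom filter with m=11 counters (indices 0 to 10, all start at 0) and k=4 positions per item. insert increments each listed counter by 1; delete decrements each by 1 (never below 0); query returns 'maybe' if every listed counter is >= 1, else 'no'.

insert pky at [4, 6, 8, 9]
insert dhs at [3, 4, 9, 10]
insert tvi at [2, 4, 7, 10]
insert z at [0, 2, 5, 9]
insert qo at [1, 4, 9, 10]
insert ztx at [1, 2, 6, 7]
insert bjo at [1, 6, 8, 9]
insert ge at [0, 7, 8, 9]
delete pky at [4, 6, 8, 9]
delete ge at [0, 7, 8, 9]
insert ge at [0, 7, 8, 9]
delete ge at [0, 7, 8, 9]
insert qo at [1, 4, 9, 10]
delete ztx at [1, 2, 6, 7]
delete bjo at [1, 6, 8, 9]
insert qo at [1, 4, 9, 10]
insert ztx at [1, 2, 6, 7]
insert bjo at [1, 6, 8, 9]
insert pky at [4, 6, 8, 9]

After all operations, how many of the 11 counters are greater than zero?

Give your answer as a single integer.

Answer: 11

Derivation:
Step 1: insert pky at [4, 6, 8, 9] -> counters=[0,0,0,0,1,0,1,0,1,1,0]
Step 2: insert dhs at [3, 4, 9, 10] -> counters=[0,0,0,1,2,0,1,0,1,2,1]
Step 3: insert tvi at [2, 4, 7, 10] -> counters=[0,0,1,1,3,0,1,1,1,2,2]
Step 4: insert z at [0, 2, 5, 9] -> counters=[1,0,2,1,3,1,1,1,1,3,2]
Step 5: insert qo at [1, 4, 9, 10] -> counters=[1,1,2,1,4,1,1,1,1,4,3]
Step 6: insert ztx at [1, 2, 6, 7] -> counters=[1,2,3,1,4,1,2,2,1,4,3]
Step 7: insert bjo at [1, 6, 8, 9] -> counters=[1,3,3,1,4,1,3,2,2,5,3]
Step 8: insert ge at [0, 7, 8, 9] -> counters=[2,3,3,1,4,1,3,3,3,6,3]
Step 9: delete pky at [4, 6, 8, 9] -> counters=[2,3,3,1,3,1,2,3,2,5,3]
Step 10: delete ge at [0, 7, 8, 9] -> counters=[1,3,3,1,3,1,2,2,1,4,3]
Step 11: insert ge at [0, 7, 8, 9] -> counters=[2,3,3,1,3,1,2,3,2,5,3]
Step 12: delete ge at [0, 7, 8, 9] -> counters=[1,3,3,1,3,1,2,2,1,4,3]
Step 13: insert qo at [1, 4, 9, 10] -> counters=[1,4,3,1,4,1,2,2,1,5,4]
Step 14: delete ztx at [1, 2, 6, 7] -> counters=[1,3,2,1,4,1,1,1,1,5,4]
Step 15: delete bjo at [1, 6, 8, 9] -> counters=[1,2,2,1,4,1,0,1,0,4,4]
Step 16: insert qo at [1, 4, 9, 10] -> counters=[1,3,2,1,5,1,0,1,0,5,5]
Step 17: insert ztx at [1, 2, 6, 7] -> counters=[1,4,3,1,5,1,1,2,0,5,5]
Step 18: insert bjo at [1, 6, 8, 9] -> counters=[1,5,3,1,5,1,2,2,1,6,5]
Step 19: insert pky at [4, 6, 8, 9] -> counters=[1,5,3,1,6,1,3,2,2,7,5]
Final counters=[1,5,3,1,6,1,3,2,2,7,5] -> 11 nonzero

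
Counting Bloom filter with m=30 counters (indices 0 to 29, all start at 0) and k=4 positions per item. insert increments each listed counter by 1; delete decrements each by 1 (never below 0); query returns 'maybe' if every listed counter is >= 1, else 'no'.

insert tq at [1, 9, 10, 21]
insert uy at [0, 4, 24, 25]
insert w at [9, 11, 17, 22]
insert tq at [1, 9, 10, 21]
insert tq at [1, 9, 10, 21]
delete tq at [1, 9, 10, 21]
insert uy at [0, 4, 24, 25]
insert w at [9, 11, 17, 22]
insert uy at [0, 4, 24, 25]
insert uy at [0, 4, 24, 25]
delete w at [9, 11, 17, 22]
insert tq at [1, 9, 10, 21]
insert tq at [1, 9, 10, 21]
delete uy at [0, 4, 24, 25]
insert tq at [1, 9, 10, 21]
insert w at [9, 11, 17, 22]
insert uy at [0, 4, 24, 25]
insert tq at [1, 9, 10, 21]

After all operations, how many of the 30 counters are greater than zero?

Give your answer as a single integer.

Answer: 11

Derivation:
Step 1: insert tq at [1, 9, 10, 21] -> counters=[0,1,0,0,0,0,0,0,0,1,1,0,0,0,0,0,0,0,0,0,0,1,0,0,0,0,0,0,0,0]
Step 2: insert uy at [0, 4, 24, 25] -> counters=[1,1,0,0,1,0,0,0,0,1,1,0,0,0,0,0,0,0,0,0,0,1,0,0,1,1,0,0,0,0]
Step 3: insert w at [9, 11, 17, 22] -> counters=[1,1,0,0,1,0,0,0,0,2,1,1,0,0,0,0,0,1,0,0,0,1,1,0,1,1,0,0,0,0]
Step 4: insert tq at [1, 9, 10, 21] -> counters=[1,2,0,0,1,0,0,0,0,3,2,1,0,0,0,0,0,1,0,0,0,2,1,0,1,1,0,0,0,0]
Step 5: insert tq at [1, 9, 10, 21] -> counters=[1,3,0,0,1,0,0,0,0,4,3,1,0,0,0,0,0,1,0,0,0,3,1,0,1,1,0,0,0,0]
Step 6: delete tq at [1, 9, 10, 21] -> counters=[1,2,0,0,1,0,0,0,0,3,2,1,0,0,0,0,0,1,0,0,0,2,1,0,1,1,0,0,0,0]
Step 7: insert uy at [0, 4, 24, 25] -> counters=[2,2,0,0,2,0,0,0,0,3,2,1,0,0,0,0,0,1,0,0,0,2,1,0,2,2,0,0,0,0]
Step 8: insert w at [9, 11, 17, 22] -> counters=[2,2,0,0,2,0,0,0,0,4,2,2,0,0,0,0,0,2,0,0,0,2,2,0,2,2,0,0,0,0]
Step 9: insert uy at [0, 4, 24, 25] -> counters=[3,2,0,0,3,0,0,0,0,4,2,2,0,0,0,0,0,2,0,0,0,2,2,0,3,3,0,0,0,0]
Step 10: insert uy at [0, 4, 24, 25] -> counters=[4,2,0,0,4,0,0,0,0,4,2,2,0,0,0,0,0,2,0,0,0,2,2,0,4,4,0,0,0,0]
Step 11: delete w at [9, 11, 17, 22] -> counters=[4,2,0,0,4,0,0,0,0,3,2,1,0,0,0,0,0,1,0,0,0,2,1,0,4,4,0,0,0,0]
Step 12: insert tq at [1, 9, 10, 21] -> counters=[4,3,0,0,4,0,0,0,0,4,3,1,0,0,0,0,0,1,0,0,0,3,1,0,4,4,0,0,0,0]
Step 13: insert tq at [1, 9, 10, 21] -> counters=[4,4,0,0,4,0,0,0,0,5,4,1,0,0,0,0,0,1,0,0,0,4,1,0,4,4,0,0,0,0]
Step 14: delete uy at [0, 4, 24, 25] -> counters=[3,4,0,0,3,0,0,0,0,5,4,1,0,0,0,0,0,1,0,0,0,4,1,0,3,3,0,0,0,0]
Step 15: insert tq at [1, 9, 10, 21] -> counters=[3,5,0,0,3,0,0,0,0,6,5,1,0,0,0,0,0,1,0,0,0,5,1,0,3,3,0,0,0,0]
Step 16: insert w at [9, 11, 17, 22] -> counters=[3,5,0,0,3,0,0,0,0,7,5,2,0,0,0,0,0,2,0,0,0,5,2,0,3,3,0,0,0,0]
Step 17: insert uy at [0, 4, 24, 25] -> counters=[4,5,0,0,4,0,0,0,0,7,5,2,0,0,0,0,0,2,0,0,0,5,2,0,4,4,0,0,0,0]
Step 18: insert tq at [1, 9, 10, 21] -> counters=[4,6,0,0,4,0,0,0,0,8,6,2,0,0,0,0,0,2,0,0,0,6,2,0,4,4,0,0,0,0]
Final counters=[4,6,0,0,4,0,0,0,0,8,6,2,0,0,0,0,0,2,0,0,0,6,2,0,4,4,0,0,0,0] -> 11 nonzero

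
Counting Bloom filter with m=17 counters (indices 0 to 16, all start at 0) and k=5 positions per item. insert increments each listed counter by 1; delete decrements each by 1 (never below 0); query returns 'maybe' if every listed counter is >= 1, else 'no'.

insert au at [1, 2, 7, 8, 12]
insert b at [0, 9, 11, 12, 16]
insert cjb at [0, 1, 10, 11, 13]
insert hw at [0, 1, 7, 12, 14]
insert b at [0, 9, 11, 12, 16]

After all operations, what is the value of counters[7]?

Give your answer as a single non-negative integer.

Answer: 2

Derivation:
Step 1: insert au at [1, 2, 7, 8, 12] -> counters=[0,1,1,0,0,0,0,1,1,0,0,0,1,0,0,0,0]
Step 2: insert b at [0, 9, 11, 12, 16] -> counters=[1,1,1,0,0,0,0,1,1,1,0,1,2,0,0,0,1]
Step 3: insert cjb at [0, 1, 10, 11, 13] -> counters=[2,2,1,0,0,0,0,1,1,1,1,2,2,1,0,0,1]
Step 4: insert hw at [0, 1, 7, 12, 14] -> counters=[3,3,1,0,0,0,0,2,1,1,1,2,3,1,1,0,1]
Step 5: insert b at [0, 9, 11, 12, 16] -> counters=[4,3,1,0,0,0,0,2,1,2,1,3,4,1,1,0,2]
Final counters=[4,3,1,0,0,0,0,2,1,2,1,3,4,1,1,0,2] -> counters[7]=2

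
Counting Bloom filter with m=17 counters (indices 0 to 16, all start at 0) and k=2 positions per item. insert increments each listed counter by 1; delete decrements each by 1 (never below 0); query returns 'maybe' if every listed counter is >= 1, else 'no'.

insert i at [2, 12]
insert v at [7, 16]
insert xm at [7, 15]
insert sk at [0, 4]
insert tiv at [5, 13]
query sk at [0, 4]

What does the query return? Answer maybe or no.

Step 1: insert i at [2, 12] -> counters=[0,0,1,0,0,0,0,0,0,0,0,0,1,0,0,0,0]
Step 2: insert v at [7, 16] -> counters=[0,0,1,0,0,0,0,1,0,0,0,0,1,0,0,0,1]
Step 3: insert xm at [7, 15] -> counters=[0,0,1,0,0,0,0,2,0,0,0,0,1,0,0,1,1]
Step 4: insert sk at [0, 4] -> counters=[1,0,1,0,1,0,0,2,0,0,0,0,1,0,0,1,1]
Step 5: insert tiv at [5, 13] -> counters=[1,0,1,0,1,1,0,2,0,0,0,0,1,1,0,1,1]
Query sk: check counters[0]=1 counters[4]=1 -> maybe

Answer: maybe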